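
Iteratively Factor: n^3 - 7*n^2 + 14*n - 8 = (n - 4)*(n^2 - 3*n + 2) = (n - 4)*(n - 1)*(n - 2)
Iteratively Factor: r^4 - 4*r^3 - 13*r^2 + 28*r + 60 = (r + 2)*(r^3 - 6*r^2 - r + 30) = (r - 3)*(r + 2)*(r^2 - 3*r - 10) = (r - 5)*(r - 3)*(r + 2)*(r + 2)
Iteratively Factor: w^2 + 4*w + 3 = (w + 3)*(w + 1)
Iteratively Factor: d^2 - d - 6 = (d + 2)*(d - 3)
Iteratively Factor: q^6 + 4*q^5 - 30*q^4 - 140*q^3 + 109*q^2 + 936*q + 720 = (q + 4)*(q^5 - 30*q^3 - 20*q^2 + 189*q + 180) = (q + 1)*(q + 4)*(q^4 - q^3 - 29*q^2 + 9*q + 180) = (q - 5)*(q + 1)*(q + 4)*(q^3 + 4*q^2 - 9*q - 36) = (q - 5)*(q - 3)*(q + 1)*(q + 4)*(q^2 + 7*q + 12) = (q - 5)*(q - 3)*(q + 1)*(q + 3)*(q + 4)*(q + 4)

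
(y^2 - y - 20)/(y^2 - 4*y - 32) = (y - 5)/(y - 8)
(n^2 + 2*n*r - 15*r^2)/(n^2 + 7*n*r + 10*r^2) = (n - 3*r)/(n + 2*r)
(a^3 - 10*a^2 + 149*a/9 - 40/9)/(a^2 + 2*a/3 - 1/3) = (3*a^2 - 29*a + 40)/(3*(a + 1))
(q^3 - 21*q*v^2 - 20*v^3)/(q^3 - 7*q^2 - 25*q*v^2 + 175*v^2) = (q^2 + 5*q*v + 4*v^2)/(q^2 + 5*q*v - 7*q - 35*v)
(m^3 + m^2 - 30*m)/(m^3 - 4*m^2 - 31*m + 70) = m*(m^2 + m - 30)/(m^3 - 4*m^2 - 31*m + 70)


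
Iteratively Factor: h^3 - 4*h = (h - 2)*(h^2 + 2*h) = h*(h - 2)*(h + 2)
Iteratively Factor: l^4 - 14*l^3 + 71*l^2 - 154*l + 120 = (l - 3)*(l^3 - 11*l^2 + 38*l - 40) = (l - 5)*(l - 3)*(l^2 - 6*l + 8) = (l - 5)*(l - 4)*(l - 3)*(l - 2)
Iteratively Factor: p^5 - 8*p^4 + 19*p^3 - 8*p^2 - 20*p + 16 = (p - 1)*(p^4 - 7*p^3 + 12*p^2 + 4*p - 16) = (p - 2)*(p - 1)*(p^3 - 5*p^2 + 2*p + 8) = (p - 2)*(p - 1)*(p + 1)*(p^2 - 6*p + 8) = (p - 2)^2*(p - 1)*(p + 1)*(p - 4)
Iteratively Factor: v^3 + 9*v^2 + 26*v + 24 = (v + 4)*(v^2 + 5*v + 6) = (v + 3)*(v + 4)*(v + 2)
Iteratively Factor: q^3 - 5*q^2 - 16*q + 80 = (q + 4)*(q^2 - 9*q + 20) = (q - 5)*(q + 4)*(q - 4)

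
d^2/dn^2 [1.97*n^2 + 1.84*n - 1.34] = 3.94000000000000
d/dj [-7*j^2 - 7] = -14*j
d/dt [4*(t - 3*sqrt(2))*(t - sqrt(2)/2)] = 8*t - 14*sqrt(2)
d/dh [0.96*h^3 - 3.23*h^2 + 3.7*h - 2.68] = 2.88*h^2 - 6.46*h + 3.7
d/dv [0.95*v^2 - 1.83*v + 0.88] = 1.9*v - 1.83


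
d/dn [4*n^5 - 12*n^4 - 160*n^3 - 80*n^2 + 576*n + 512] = 20*n^4 - 48*n^3 - 480*n^2 - 160*n + 576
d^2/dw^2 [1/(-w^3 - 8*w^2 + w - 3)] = 2*((3*w + 8)*(w^3 + 8*w^2 - w + 3) - (3*w^2 + 16*w - 1)^2)/(w^3 + 8*w^2 - w + 3)^3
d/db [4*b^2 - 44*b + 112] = 8*b - 44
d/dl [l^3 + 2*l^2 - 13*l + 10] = 3*l^2 + 4*l - 13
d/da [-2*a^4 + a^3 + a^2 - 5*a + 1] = -8*a^3 + 3*a^2 + 2*a - 5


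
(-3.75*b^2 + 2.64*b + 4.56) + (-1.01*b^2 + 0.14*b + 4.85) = -4.76*b^2 + 2.78*b + 9.41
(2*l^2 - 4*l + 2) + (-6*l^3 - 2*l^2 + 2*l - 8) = -6*l^3 - 2*l - 6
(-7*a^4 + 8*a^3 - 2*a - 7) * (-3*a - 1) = 21*a^5 - 17*a^4 - 8*a^3 + 6*a^2 + 23*a + 7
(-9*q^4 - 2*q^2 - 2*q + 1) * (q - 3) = -9*q^5 + 27*q^4 - 2*q^3 + 4*q^2 + 7*q - 3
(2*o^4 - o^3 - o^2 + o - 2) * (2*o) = 4*o^5 - 2*o^4 - 2*o^3 + 2*o^2 - 4*o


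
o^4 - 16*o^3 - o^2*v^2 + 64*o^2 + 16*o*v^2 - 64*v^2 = (o - 8)^2*(o - v)*(o + v)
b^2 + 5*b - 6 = (b - 1)*(b + 6)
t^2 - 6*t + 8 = (t - 4)*(t - 2)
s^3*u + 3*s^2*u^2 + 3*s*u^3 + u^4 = u*(s + u)^3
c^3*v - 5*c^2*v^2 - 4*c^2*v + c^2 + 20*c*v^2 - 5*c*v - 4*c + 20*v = (c - 4)*(c - 5*v)*(c*v + 1)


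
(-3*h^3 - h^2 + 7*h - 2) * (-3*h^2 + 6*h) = 9*h^5 - 15*h^4 - 27*h^3 + 48*h^2 - 12*h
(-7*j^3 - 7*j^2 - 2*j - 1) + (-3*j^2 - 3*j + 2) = -7*j^3 - 10*j^2 - 5*j + 1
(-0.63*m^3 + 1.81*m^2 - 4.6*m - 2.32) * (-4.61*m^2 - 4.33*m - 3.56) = 2.9043*m^5 - 5.6162*m^4 + 15.6115*m^3 + 24.1696*m^2 + 26.4216*m + 8.2592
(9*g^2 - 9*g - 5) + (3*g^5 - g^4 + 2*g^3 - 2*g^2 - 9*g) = 3*g^5 - g^4 + 2*g^3 + 7*g^2 - 18*g - 5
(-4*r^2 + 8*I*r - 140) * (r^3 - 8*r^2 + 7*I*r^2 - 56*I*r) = -4*r^5 + 32*r^4 - 20*I*r^4 - 196*r^3 + 160*I*r^3 + 1568*r^2 - 980*I*r^2 + 7840*I*r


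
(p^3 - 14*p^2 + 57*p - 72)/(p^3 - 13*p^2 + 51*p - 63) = (p - 8)/(p - 7)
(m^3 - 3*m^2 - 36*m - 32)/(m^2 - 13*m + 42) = (m^3 - 3*m^2 - 36*m - 32)/(m^2 - 13*m + 42)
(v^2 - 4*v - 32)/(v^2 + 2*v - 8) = (v - 8)/(v - 2)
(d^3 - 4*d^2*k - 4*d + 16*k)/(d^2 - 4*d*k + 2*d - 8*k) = d - 2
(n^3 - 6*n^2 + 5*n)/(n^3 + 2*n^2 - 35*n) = (n - 1)/(n + 7)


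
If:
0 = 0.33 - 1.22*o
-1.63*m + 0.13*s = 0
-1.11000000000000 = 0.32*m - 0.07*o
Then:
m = -3.41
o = 0.27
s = -42.75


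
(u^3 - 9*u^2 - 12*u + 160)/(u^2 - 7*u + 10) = (u^2 - 4*u - 32)/(u - 2)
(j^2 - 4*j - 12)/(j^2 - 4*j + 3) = (j^2 - 4*j - 12)/(j^2 - 4*j + 3)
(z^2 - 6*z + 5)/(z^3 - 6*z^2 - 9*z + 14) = (z - 5)/(z^2 - 5*z - 14)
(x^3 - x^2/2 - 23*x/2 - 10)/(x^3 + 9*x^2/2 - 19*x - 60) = (x + 1)/(x + 6)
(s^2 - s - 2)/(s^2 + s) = (s - 2)/s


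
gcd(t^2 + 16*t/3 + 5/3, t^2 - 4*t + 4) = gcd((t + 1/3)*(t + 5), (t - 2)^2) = 1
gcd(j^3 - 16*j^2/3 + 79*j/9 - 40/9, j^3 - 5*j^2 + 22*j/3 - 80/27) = j^2 - 13*j/3 + 40/9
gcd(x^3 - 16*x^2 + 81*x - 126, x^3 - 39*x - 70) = x - 7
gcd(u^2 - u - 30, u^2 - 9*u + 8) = 1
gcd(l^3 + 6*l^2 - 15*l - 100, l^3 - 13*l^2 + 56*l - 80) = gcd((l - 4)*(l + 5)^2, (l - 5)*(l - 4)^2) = l - 4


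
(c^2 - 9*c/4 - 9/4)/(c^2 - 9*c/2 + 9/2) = (4*c + 3)/(2*(2*c - 3))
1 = 1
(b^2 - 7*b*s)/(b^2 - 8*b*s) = (b - 7*s)/(b - 8*s)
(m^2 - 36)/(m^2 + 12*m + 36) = (m - 6)/(m + 6)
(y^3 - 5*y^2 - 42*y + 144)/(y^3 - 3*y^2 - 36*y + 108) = (y - 8)/(y - 6)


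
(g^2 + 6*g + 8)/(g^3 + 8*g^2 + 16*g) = (g + 2)/(g*(g + 4))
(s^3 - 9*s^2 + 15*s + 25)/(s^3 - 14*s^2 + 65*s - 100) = (s + 1)/(s - 4)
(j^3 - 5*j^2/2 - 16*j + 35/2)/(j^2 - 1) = (2*j^2 - 3*j - 35)/(2*(j + 1))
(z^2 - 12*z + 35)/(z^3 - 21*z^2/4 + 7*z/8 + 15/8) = 8*(z - 7)/(8*z^2 - 2*z - 3)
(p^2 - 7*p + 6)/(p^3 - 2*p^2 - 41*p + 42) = (p - 6)/(p^2 - p - 42)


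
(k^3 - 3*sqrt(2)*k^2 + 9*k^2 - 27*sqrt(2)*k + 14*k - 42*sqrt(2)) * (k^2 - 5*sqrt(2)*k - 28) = k^5 - 8*sqrt(2)*k^4 + 9*k^4 - 72*sqrt(2)*k^3 + 16*k^3 - 28*sqrt(2)*k^2 + 18*k^2 + 28*k + 756*sqrt(2)*k + 1176*sqrt(2)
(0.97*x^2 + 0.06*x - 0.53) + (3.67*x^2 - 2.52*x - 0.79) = 4.64*x^2 - 2.46*x - 1.32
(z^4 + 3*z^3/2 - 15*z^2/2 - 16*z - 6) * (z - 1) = z^5 + z^4/2 - 9*z^3 - 17*z^2/2 + 10*z + 6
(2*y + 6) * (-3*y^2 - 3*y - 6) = -6*y^3 - 24*y^2 - 30*y - 36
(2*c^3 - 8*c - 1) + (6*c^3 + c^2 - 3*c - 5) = 8*c^3 + c^2 - 11*c - 6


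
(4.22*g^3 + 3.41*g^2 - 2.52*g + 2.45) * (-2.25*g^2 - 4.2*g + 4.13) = -9.495*g^5 - 25.3965*g^4 + 8.7766*g^3 + 19.1548*g^2 - 20.6976*g + 10.1185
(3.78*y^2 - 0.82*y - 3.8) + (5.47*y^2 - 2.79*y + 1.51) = 9.25*y^2 - 3.61*y - 2.29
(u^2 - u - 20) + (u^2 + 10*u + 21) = 2*u^2 + 9*u + 1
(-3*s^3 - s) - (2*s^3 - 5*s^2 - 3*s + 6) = -5*s^3 + 5*s^2 + 2*s - 6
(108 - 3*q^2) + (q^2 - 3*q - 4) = -2*q^2 - 3*q + 104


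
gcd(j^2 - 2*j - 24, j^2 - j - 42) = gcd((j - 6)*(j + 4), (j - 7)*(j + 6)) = 1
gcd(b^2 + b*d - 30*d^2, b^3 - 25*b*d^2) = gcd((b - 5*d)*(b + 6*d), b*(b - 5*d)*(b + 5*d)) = b - 5*d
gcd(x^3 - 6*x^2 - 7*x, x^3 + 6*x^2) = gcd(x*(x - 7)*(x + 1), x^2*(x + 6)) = x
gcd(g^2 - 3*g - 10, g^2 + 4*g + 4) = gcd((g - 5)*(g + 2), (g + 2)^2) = g + 2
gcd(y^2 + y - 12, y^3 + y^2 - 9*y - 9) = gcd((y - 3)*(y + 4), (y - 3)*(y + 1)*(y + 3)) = y - 3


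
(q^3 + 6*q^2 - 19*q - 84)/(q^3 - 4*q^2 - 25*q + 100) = (q^2 + 10*q + 21)/(q^2 - 25)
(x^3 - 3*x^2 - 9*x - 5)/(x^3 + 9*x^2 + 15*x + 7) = (x - 5)/(x + 7)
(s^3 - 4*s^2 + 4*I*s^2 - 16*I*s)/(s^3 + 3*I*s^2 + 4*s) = (s - 4)/(s - I)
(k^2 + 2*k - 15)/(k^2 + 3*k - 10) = (k - 3)/(k - 2)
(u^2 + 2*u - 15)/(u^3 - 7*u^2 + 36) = (u + 5)/(u^2 - 4*u - 12)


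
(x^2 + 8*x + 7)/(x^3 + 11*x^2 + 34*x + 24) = (x + 7)/(x^2 + 10*x + 24)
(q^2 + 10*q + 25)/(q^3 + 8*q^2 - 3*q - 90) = (q + 5)/(q^2 + 3*q - 18)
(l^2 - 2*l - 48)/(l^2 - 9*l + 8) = (l + 6)/(l - 1)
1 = 1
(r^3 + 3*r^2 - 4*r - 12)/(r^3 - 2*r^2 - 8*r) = (r^2 + r - 6)/(r*(r - 4))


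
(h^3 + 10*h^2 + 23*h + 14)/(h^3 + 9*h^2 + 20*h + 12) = (h + 7)/(h + 6)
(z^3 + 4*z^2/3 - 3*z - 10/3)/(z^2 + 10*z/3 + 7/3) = (3*z^2 + z - 10)/(3*z + 7)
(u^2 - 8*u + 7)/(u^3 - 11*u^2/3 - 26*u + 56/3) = 3*(u - 1)/(3*u^2 + 10*u - 8)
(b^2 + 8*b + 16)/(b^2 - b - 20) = (b + 4)/(b - 5)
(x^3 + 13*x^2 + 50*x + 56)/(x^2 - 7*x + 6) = (x^3 + 13*x^2 + 50*x + 56)/(x^2 - 7*x + 6)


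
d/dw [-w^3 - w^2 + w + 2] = -3*w^2 - 2*w + 1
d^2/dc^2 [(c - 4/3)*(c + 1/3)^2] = 6*c - 4/3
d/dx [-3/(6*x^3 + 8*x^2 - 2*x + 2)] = 3*(9*x^2 + 8*x - 1)/(2*(3*x^3 + 4*x^2 - x + 1)^2)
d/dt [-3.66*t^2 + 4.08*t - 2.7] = 4.08 - 7.32*t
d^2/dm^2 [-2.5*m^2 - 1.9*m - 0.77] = -5.00000000000000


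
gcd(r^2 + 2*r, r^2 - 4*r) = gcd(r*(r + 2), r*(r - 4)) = r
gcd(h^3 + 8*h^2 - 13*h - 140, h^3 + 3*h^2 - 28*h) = h^2 + 3*h - 28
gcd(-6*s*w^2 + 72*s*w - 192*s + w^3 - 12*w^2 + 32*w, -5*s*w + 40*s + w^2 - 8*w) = w - 8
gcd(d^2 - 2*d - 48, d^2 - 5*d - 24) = d - 8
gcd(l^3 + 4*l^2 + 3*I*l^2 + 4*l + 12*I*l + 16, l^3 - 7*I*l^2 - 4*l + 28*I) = 1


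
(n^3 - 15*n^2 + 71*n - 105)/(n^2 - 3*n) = n - 12 + 35/n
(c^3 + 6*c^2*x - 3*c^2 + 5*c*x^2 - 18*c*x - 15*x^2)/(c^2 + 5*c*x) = c + x - 3 - 3*x/c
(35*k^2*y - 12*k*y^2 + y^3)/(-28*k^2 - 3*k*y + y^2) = y*(-5*k + y)/(4*k + y)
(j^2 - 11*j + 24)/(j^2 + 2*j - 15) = (j - 8)/(j + 5)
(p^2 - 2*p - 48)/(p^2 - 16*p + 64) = (p + 6)/(p - 8)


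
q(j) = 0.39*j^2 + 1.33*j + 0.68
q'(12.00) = 10.69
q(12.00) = 72.80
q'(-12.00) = -8.03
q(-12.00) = 40.88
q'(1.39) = 2.41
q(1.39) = 3.28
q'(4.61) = 4.93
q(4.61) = 15.10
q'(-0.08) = 1.27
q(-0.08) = 0.58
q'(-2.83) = -0.88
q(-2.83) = 0.04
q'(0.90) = 2.03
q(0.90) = 2.19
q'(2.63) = 3.38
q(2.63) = 6.88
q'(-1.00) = 0.55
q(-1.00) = -0.26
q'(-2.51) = -0.63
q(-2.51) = -0.20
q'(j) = 0.78*j + 1.33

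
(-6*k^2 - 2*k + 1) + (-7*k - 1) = -6*k^2 - 9*k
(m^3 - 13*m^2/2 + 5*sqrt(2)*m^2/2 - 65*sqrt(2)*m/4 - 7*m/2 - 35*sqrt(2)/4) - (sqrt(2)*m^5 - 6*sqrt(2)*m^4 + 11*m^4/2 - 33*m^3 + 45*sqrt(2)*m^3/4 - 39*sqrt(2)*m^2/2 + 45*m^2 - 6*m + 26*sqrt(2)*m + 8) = -sqrt(2)*m^5 - 11*m^4/2 + 6*sqrt(2)*m^4 - 45*sqrt(2)*m^3/4 + 34*m^3 - 103*m^2/2 + 22*sqrt(2)*m^2 - 169*sqrt(2)*m/4 + 5*m/2 - 35*sqrt(2)/4 - 8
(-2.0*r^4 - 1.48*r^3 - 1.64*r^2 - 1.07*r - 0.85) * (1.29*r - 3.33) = -2.58*r^5 + 4.7508*r^4 + 2.8128*r^3 + 4.0809*r^2 + 2.4666*r + 2.8305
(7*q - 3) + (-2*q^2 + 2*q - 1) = -2*q^2 + 9*q - 4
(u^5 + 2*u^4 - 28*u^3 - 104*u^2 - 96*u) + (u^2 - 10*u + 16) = u^5 + 2*u^4 - 28*u^3 - 103*u^2 - 106*u + 16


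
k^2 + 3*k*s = k*(k + 3*s)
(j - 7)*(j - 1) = j^2 - 8*j + 7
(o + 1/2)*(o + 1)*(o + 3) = o^3 + 9*o^2/2 + 5*o + 3/2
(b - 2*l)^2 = b^2 - 4*b*l + 4*l^2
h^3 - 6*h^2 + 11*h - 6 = (h - 3)*(h - 2)*(h - 1)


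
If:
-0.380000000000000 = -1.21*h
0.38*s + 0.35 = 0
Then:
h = 0.31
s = -0.92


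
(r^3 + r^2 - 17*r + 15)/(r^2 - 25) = (r^2 - 4*r + 3)/(r - 5)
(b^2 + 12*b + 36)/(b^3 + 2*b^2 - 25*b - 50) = (b^2 + 12*b + 36)/(b^3 + 2*b^2 - 25*b - 50)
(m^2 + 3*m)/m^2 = (m + 3)/m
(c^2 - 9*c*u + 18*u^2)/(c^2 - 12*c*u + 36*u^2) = (-c + 3*u)/(-c + 6*u)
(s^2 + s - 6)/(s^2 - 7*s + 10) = (s + 3)/(s - 5)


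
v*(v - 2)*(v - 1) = v^3 - 3*v^2 + 2*v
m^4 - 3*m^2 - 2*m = m*(m - 2)*(m + 1)^2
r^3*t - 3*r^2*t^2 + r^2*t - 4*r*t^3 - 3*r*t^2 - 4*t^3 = (r - 4*t)*(r + t)*(r*t + t)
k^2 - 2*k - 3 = (k - 3)*(k + 1)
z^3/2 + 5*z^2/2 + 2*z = z*(z/2 + 1/2)*(z + 4)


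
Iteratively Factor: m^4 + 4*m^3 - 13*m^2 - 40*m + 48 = (m + 4)*(m^3 - 13*m + 12) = (m - 1)*(m + 4)*(m^2 + m - 12) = (m - 3)*(m - 1)*(m + 4)*(m + 4)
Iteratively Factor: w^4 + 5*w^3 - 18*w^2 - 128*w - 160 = (w - 5)*(w^3 + 10*w^2 + 32*w + 32) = (w - 5)*(w + 2)*(w^2 + 8*w + 16) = (w - 5)*(w + 2)*(w + 4)*(w + 4)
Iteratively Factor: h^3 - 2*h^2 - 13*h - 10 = (h - 5)*(h^2 + 3*h + 2) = (h - 5)*(h + 2)*(h + 1)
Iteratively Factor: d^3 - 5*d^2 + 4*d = (d - 1)*(d^2 - 4*d) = d*(d - 1)*(d - 4)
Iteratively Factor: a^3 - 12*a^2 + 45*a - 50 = (a - 2)*(a^2 - 10*a + 25) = (a - 5)*(a - 2)*(a - 5)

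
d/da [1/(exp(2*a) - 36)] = -2*exp(2*a)/(exp(2*a) - 36)^2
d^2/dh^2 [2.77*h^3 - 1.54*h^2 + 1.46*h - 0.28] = 16.62*h - 3.08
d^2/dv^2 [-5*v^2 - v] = -10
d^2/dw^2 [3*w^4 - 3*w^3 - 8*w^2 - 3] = 36*w^2 - 18*w - 16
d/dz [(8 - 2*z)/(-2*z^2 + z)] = 4*(-z^2 + 8*z - 2)/(z^2*(4*z^2 - 4*z + 1))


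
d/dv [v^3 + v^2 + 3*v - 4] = 3*v^2 + 2*v + 3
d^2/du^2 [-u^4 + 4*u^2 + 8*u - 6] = 8 - 12*u^2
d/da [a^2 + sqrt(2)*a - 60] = 2*a + sqrt(2)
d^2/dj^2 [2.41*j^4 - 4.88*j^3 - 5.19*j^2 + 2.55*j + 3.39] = 28.92*j^2 - 29.28*j - 10.38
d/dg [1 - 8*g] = -8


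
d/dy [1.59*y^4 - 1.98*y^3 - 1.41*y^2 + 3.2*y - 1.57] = 6.36*y^3 - 5.94*y^2 - 2.82*y + 3.2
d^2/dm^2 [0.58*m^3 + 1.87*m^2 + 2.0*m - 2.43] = 3.48*m + 3.74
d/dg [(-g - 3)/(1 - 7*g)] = -22/(7*g - 1)^2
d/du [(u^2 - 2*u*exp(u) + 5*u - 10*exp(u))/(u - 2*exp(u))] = 1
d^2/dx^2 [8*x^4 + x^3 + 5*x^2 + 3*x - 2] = 96*x^2 + 6*x + 10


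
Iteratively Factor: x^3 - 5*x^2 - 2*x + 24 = (x - 4)*(x^2 - x - 6) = (x - 4)*(x + 2)*(x - 3)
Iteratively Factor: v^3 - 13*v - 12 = (v + 3)*(v^2 - 3*v - 4) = (v + 1)*(v + 3)*(v - 4)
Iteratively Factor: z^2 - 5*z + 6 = (z - 3)*(z - 2)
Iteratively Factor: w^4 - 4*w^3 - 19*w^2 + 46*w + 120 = (w + 2)*(w^3 - 6*w^2 - 7*w + 60) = (w + 2)*(w + 3)*(w^2 - 9*w + 20) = (w - 4)*(w + 2)*(w + 3)*(w - 5)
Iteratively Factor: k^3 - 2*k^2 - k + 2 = (k - 1)*(k^2 - k - 2) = (k - 1)*(k + 1)*(k - 2)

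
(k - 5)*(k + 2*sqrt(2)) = k^2 - 5*k + 2*sqrt(2)*k - 10*sqrt(2)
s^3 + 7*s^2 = s^2*(s + 7)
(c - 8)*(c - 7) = c^2 - 15*c + 56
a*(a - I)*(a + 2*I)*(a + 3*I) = a^4 + 4*I*a^3 - a^2 + 6*I*a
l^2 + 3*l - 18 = (l - 3)*(l + 6)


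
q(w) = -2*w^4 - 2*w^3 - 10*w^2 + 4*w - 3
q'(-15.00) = 25954.00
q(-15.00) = -96813.00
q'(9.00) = -6494.00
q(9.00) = -15357.00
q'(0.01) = 3.80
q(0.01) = -2.96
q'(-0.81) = 20.51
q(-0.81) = -12.60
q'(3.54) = -496.88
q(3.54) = -516.96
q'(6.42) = -2488.57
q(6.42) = -4316.29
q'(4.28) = -818.73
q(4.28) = -997.00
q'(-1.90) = 75.21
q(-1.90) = -59.05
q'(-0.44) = 12.32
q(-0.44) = -6.60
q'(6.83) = -2961.39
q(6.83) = -5431.63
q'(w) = -8*w^3 - 6*w^2 - 20*w + 4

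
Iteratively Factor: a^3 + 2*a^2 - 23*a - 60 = (a + 3)*(a^2 - a - 20) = (a - 5)*(a + 3)*(a + 4)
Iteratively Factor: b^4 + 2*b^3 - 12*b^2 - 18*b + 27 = (b + 3)*(b^3 - b^2 - 9*b + 9) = (b - 3)*(b + 3)*(b^2 + 2*b - 3) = (b - 3)*(b + 3)^2*(b - 1)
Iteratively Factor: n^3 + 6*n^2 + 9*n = (n + 3)*(n^2 + 3*n) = n*(n + 3)*(n + 3)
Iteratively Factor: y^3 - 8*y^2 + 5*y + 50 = (y + 2)*(y^2 - 10*y + 25) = (y - 5)*(y + 2)*(y - 5)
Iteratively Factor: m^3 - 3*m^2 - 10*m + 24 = (m - 4)*(m^2 + m - 6) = (m - 4)*(m - 2)*(m + 3)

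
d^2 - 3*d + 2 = (d - 2)*(d - 1)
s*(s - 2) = s^2 - 2*s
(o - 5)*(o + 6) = o^2 + o - 30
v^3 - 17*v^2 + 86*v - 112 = (v - 8)*(v - 7)*(v - 2)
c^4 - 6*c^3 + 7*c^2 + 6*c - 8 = (c - 4)*(c - 2)*(c - 1)*(c + 1)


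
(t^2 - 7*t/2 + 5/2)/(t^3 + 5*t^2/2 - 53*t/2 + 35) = (t - 1)/(t^2 + 5*t - 14)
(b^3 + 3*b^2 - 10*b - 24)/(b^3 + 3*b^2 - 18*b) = (b^2 + 6*b + 8)/(b*(b + 6))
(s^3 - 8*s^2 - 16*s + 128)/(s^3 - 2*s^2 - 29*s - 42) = (-s^3 + 8*s^2 + 16*s - 128)/(-s^3 + 2*s^2 + 29*s + 42)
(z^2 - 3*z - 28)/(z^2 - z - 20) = (z - 7)/(z - 5)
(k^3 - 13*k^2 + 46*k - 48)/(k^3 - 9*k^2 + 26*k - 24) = (k - 8)/(k - 4)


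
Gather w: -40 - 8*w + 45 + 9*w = w + 5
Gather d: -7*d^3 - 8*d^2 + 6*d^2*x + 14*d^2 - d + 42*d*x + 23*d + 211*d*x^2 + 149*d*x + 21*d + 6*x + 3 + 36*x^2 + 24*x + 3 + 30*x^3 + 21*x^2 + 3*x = -7*d^3 + d^2*(6*x + 6) + d*(211*x^2 + 191*x + 43) + 30*x^3 + 57*x^2 + 33*x + 6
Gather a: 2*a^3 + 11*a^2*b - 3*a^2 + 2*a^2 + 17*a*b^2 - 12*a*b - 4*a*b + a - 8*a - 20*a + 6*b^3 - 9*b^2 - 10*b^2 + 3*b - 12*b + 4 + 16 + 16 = 2*a^3 + a^2*(11*b - 1) + a*(17*b^2 - 16*b - 27) + 6*b^3 - 19*b^2 - 9*b + 36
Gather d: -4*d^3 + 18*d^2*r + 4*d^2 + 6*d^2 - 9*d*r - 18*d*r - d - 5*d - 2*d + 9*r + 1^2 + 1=-4*d^3 + d^2*(18*r + 10) + d*(-27*r - 8) + 9*r + 2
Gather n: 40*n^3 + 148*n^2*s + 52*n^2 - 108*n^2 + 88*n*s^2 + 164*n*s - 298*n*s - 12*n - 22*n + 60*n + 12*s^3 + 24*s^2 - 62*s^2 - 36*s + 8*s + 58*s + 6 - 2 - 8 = 40*n^3 + n^2*(148*s - 56) + n*(88*s^2 - 134*s + 26) + 12*s^3 - 38*s^2 + 30*s - 4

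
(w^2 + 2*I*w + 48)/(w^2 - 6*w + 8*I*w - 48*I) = (w - 6*I)/(w - 6)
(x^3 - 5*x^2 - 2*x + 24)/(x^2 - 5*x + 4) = (x^2 - x - 6)/(x - 1)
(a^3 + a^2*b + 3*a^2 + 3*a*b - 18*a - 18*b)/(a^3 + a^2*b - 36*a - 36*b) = (a - 3)/(a - 6)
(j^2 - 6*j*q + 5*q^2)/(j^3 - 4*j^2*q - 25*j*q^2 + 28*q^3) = (-j + 5*q)/(-j^2 + 3*j*q + 28*q^2)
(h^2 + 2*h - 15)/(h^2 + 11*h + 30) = (h - 3)/(h + 6)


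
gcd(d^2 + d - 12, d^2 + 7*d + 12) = d + 4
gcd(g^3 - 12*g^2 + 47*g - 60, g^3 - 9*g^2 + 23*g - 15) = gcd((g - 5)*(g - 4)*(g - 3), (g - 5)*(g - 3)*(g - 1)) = g^2 - 8*g + 15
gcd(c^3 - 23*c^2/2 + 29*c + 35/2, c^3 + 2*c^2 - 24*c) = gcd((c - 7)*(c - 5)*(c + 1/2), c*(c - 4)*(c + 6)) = 1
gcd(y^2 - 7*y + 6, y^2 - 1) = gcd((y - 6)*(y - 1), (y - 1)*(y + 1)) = y - 1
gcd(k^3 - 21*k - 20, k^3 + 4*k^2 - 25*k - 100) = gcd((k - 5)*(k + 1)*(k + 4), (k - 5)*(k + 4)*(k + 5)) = k^2 - k - 20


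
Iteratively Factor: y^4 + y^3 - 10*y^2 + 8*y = (y)*(y^3 + y^2 - 10*y + 8) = y*(y + 4)*(y^2 - 3*y + 2) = y*(y - 1)*(y + 4)*(y - 2)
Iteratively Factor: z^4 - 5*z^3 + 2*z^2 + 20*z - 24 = (z - 3)*(z^3 - 2*z^2 - 4*z + 8) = (z - 3)*(z + 2)*(z^2 - 4*z + 4) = (z - 3)*(z - 2)*(z + 2)*(z - 2)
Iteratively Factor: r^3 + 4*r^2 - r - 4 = (r - 1)*(r^2 + 5*r + 4) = (r - 1)*(r + 1)*(r + 4)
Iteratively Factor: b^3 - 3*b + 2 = (b + 2)*(b^2 - 2*b + 1) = (b - 1)*(b + 2)*(b - 1)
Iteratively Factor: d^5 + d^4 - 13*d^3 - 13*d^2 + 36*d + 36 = (d - 3)*(d^4 + 4*d^3 - d^2 - 16*d - 12) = (d - 3)*(d + 2)*(d^3 + 2*d^2 - 5*d - 6) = (d - 3)*(d + 2)*(d + 3)*(d^2 - d - 2) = (d - 3)*(d - 2)*(d + 2)*(d + 3)*(d + 1)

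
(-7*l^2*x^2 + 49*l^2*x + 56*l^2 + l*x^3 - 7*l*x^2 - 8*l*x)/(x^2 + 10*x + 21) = l*(-7*l*x^2 + 49*l*x + 56*l + x^3 - 7*x^2 - 8*x)/(x^2 + 10*x + 21)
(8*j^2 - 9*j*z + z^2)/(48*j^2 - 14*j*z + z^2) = (-j + z)/(-6*j + z)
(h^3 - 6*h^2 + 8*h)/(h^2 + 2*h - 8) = h*(h - 4)/(h + 4)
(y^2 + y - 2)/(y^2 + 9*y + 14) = (y - 1)/(y + 7)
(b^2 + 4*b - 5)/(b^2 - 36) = (b^2 + 4*b - 5)/(b^2 - 36)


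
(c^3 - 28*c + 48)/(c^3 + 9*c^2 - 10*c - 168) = (c - 2)/(c + 7)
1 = 1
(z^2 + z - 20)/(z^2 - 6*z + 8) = (z + 5)/(z - 2)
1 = 1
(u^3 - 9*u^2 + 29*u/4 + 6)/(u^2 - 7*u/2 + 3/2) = (4*u^3 - 36*u^2 + 29*u + 24)/(2*(2*u^2 - 7*u + 3))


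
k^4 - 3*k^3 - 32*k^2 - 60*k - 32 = (k - 8)*(k + 1)*(k + 2)^2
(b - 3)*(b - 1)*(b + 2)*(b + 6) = b^4 + 4*b^3 - 17*b^2 - 24*b + 36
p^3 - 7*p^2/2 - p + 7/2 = (p - 7/2)*(p - 1)*(p + 1)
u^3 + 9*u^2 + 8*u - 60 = (u - 2)*(u + 5)*(u + 6)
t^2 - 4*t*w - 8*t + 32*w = (t - 8)*(t - 4*w)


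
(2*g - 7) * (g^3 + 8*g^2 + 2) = 2*g^4 + 9*g^3 - 56*g^2 + 4*g - 14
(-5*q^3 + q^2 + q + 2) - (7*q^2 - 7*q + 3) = -5*q^3 - 6*q^2 + 8*q - 1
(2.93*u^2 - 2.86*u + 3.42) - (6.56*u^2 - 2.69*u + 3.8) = -3.63*u^2 - 0.17*u - 0.38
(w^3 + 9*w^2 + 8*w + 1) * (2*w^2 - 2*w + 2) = 2*w^5 + 16*w^4 + 4*w^2 + 14*w + 2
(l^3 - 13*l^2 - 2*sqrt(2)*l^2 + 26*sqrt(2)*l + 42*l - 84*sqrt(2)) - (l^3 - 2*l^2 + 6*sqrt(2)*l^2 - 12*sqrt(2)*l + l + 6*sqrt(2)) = -8*sqrt(2)*l^2 - 11*l^2 + 41*l + 38*sqrt(2)*l - 90*sqrt(2)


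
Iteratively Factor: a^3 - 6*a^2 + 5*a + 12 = (a - 3)*(a^2 - 3*a - 4) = (a - 4)*(a - 3)*(a + 1)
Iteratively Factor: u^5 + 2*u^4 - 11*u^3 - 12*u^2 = (u)*(u^4 + 2*u^3 - 11*u^2 - 12*u) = u^2*(u^3 + 2*u^2 - 11*u - 12) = u^2*(u + 4)*(u^2 - 2*u - 3) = u^2*(u + 1)*(u + 4)*(u - 3)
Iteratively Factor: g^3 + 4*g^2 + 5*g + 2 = (g + 1)*(g^2 + 3*g + 2) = (g + 1)*(g + 2)*(g + 1)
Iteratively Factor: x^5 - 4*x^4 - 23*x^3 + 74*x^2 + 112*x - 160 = (x - 4)*(x^4 - 23*x^2 - 18*x + 40) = (x - 5)*(x - 4)*(x^3 + 5*x^2 + 2*x - 8) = (x - 5)*(x - 4)*(x + 4)*(x^2 + x - 2) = (x - 5)*(x - 4)*(x - 1)*(x + 4)*(x + 2)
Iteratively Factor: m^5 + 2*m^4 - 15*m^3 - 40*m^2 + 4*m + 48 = (m - 4)*(m^4 + 6*m^3 + 9*m^2 - 4*m - 12) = (m - 4)*(m + 2)*(m^3 + 4*m^2 + m - 6) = (m - 4)*(m + 2)*(m + 3)*(m^2 + m - 2) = (m - 4)*(m - 1)*(m + 2)*(m + 3)*(m + 2)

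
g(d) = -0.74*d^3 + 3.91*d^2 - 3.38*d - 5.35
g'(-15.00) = -620.18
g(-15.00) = 3422.60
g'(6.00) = -36.38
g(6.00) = -44.71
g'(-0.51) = -7.95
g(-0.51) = -2.51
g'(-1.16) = -15.44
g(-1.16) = 4.99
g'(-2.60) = -38.72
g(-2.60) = 42.88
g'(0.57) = 0.36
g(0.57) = -6.14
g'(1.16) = 2.70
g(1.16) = -5.16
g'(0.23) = -1.70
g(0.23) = -5.93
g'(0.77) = 1.33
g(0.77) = -5.97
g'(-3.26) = -52.47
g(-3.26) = 72.86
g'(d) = -2.22*d^2 + 7.82*d - 3.38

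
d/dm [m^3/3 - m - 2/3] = m^2 - 1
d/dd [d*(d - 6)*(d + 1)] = 3*d^2 - 10*d - 6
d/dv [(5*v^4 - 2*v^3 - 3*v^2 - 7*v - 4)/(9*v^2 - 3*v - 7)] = (90*v^5 - 63*v^4 - 128*v^3 + 114*v^2 + 114*v + 37)/(81*v^4 - 54*v^3 - 117*v^2 + 42*v + 49)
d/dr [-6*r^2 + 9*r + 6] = 9 - 12*r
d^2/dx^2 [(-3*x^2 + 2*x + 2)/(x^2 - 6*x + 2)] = 16*(-2*x^3 + 3*x^2 - 6*x + 10)/(x^6 - 18*x^5 + 114*x^4 - 288*x^3 + 228*x^2 - 72*x + 8)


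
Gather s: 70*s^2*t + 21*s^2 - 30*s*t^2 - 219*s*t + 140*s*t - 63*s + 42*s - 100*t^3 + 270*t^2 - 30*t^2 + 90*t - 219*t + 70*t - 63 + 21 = s^2*(70*t + 21) + s*(-30*t^2 - 79*t - 21) - 100*t^3 + 240*t^2 - 59*t - 42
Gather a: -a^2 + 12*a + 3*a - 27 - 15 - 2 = -a^2 + 15*a - 44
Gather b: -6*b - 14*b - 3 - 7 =-20*b - 10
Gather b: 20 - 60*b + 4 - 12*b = 24 - 72*b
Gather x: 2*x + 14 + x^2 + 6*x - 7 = x^2 + 8*x + 7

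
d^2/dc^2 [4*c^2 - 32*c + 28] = 8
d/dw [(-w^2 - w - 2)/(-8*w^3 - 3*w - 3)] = ((2*w + 1)*(8*w^3 + 3*w + 3) - 3*(8*w^2 + 1)*(w^2 + w + 2))/(8*w^3 + 3*w + 3)^2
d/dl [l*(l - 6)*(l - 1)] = 3*l^2 - 14*l + 6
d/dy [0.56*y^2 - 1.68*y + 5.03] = 1.12*y - 1.68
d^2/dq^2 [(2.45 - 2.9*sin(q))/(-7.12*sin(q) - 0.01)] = 0.00277051189484928*(124.40776*sin(q)^2 - 0.17473*sin(q) - 248.81552)/(1.0*sin(q) + 0.00140449438202247)^3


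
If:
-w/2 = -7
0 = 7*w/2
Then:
No Solution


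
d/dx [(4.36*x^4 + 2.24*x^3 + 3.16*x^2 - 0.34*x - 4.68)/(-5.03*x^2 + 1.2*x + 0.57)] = (-43.8616*x^5 + 4.4288*x^4 + 15.3168*x^3 + 5.9122*x^2 - 43.4784*x + 5.4222)/(25.3009*x^4 - 12.072*x^3 - 4.2942*x^2 + 1.368*x + 0.3249)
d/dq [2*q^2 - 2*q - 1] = 4*q - 2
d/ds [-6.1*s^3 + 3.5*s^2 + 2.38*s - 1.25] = -18.3*s^2 + 7.0*s + 2.38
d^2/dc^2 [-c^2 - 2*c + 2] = -2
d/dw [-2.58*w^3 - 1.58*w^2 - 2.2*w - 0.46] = -7.74*w^2 - 3.16*w - 2.2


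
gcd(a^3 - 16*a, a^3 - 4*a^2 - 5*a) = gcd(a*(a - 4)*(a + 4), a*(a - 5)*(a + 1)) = a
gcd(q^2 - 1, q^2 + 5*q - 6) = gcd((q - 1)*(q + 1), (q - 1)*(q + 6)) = q - 1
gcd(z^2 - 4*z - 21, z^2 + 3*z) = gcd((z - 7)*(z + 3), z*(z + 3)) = z + 3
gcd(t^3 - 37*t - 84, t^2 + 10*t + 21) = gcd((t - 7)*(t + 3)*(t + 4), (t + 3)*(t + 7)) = t + 3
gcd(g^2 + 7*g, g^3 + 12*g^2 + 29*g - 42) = g + 7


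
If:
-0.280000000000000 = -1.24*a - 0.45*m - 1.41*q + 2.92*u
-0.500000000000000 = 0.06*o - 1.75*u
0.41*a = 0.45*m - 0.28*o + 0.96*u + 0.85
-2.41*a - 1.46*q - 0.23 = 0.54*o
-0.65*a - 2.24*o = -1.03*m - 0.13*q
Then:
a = -2.73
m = -5.88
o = -1.62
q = 4.96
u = 0.23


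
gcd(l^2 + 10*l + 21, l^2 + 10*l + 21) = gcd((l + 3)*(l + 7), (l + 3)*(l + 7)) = l^2 + 10*l + 21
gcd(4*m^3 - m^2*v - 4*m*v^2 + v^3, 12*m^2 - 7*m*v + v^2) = -4*m + v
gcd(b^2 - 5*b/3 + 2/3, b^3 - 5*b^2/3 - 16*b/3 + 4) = b - 2/3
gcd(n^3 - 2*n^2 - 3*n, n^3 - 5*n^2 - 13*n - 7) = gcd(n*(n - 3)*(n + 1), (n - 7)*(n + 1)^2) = n + 1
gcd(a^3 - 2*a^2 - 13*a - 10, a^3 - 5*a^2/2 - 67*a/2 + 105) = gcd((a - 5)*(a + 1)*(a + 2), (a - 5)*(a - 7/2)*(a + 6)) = a - 5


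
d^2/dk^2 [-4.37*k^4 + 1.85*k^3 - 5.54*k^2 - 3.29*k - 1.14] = -52.44*k^2 + 11.1*k - 11.08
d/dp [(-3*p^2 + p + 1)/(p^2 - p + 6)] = (2*p^2 - 38*p + 7)/(p^4 - 2*p^3 + 13*p^2 - 12*p + 36)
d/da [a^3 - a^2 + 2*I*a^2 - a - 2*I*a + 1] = 3*a^2 + a*(-2 + 4*I) - 1 - 2*I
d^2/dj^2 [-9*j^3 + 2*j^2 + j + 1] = 4 - 54*j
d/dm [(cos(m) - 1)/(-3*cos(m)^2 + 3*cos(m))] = -sin(m)/(3*cos(m)^2)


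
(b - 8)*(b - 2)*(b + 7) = b^3 - 3*b^2 - 54*b + 112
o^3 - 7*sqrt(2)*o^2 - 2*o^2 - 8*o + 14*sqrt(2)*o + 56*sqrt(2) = (o - 4)*(o + 2)*(o - 7*sqrt(2))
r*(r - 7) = r^2 - 7*r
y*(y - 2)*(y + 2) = y^3 - 4*y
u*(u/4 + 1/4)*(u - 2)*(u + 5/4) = u^4/4 + u^3/16 - 13*u^2/16 - 5*u/8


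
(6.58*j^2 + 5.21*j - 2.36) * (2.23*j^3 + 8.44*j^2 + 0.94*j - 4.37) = 14.6734*j^5 + 67.1535*j^4 + 44.8948*j^3 - 43.7756*j^2 - 24.9861*j + 10.3132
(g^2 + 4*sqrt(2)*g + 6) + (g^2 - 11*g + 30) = 2*g^2 - 11*g + 4*sqrt(2)*g + 36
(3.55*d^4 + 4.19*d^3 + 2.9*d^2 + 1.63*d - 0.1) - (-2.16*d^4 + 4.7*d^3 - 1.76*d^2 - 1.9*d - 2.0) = 5.71*d^4 - 0.51*d^3 + 4.66*d^2 + 3.53*d + 1.9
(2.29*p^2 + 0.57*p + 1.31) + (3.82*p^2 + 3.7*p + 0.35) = 6.11*p^2 + 4.27*p + 1.66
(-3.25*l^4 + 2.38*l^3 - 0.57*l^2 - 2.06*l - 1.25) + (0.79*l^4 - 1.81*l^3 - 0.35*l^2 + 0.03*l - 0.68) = -2.46*l^4 + 0.57*l^3 - 0.92*l^2 - 2.03*l - 1.93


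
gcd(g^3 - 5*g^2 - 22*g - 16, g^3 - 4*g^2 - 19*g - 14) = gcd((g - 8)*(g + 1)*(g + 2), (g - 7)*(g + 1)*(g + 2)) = g^2 + 3*g + 2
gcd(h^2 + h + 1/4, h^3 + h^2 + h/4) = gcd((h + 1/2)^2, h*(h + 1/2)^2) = h^2 + h + 1/4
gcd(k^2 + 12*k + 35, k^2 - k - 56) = k + 7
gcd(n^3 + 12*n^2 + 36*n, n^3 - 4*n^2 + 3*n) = n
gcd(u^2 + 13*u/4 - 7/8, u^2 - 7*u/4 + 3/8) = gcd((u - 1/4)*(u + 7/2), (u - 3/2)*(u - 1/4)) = u - 1/4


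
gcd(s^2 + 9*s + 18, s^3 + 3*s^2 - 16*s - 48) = s + 3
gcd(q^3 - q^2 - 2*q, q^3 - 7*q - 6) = q + 1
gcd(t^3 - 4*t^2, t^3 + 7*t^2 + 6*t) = t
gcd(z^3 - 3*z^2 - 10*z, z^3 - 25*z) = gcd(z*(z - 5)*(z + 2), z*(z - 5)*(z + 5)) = z^2 - 5*z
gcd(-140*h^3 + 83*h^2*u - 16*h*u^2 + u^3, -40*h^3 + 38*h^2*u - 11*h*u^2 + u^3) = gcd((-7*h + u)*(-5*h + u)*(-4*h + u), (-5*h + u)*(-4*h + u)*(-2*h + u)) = 20*h^2 - 9*h*u + u^2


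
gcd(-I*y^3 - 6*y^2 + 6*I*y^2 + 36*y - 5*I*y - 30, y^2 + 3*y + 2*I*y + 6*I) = 1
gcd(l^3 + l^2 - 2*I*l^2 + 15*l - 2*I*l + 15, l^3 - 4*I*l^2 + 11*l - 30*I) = l^2 - 2*I*l + 15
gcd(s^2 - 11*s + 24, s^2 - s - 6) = s - 3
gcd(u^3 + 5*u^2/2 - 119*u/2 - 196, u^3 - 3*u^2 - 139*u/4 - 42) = u^2 - 9*u/2 - 28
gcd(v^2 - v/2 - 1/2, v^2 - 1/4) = v + 1/2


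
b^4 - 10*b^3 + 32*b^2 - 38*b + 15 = (b - 5)*(b - 3)*(b - 1)^2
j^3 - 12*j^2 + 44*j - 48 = (j - 6)*(j - 4)*(j - 2)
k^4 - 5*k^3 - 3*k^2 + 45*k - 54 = (k - 3)^2*(k - 2)*(k + 3)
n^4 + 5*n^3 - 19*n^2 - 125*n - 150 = (n - 5)*(n + 2)*(n + 3)*(n + 5)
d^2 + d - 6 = (d - 2)*(d + 3)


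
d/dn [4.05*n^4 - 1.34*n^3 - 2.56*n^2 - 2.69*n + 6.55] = 16.2*n^3 - 4.02*n^2 - 5.12*n - 2.69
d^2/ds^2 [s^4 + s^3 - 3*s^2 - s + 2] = 12*s^2 + 6*s - 6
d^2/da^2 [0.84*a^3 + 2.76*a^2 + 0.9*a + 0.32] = 5.04*a + 5.52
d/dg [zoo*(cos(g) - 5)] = zoo*sin(g)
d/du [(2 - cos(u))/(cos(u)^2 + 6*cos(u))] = (-sin(u) + 12*sin(u)/cos(u)^2 + 4*tan(u))/(cos(u) + 6)^2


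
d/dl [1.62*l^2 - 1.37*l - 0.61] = 3.24*l - 1.37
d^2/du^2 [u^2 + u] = 2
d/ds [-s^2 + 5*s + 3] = 5 - 2*s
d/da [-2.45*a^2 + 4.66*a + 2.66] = 4.66 - 4.9*a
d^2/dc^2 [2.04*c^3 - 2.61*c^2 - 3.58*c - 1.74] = 12.24*c - 5.22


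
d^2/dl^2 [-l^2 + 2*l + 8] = -2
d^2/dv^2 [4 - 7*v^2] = -14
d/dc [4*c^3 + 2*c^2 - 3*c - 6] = 12*c^2 + 4*c - 3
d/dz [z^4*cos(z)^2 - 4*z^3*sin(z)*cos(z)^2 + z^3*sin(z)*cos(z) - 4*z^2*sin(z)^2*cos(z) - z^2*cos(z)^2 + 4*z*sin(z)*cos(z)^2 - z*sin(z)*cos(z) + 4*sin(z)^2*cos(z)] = -z^4*sin(2*z) - z^3*cos(z) + 3*z^3*cos(2*z) - 3*z^3*cos(3*z) + 2*z^3 - 2*z^2*sin(z) + 5*z^2*sin(2*z)/2 - 6*z^2*sin(3*z) - z*cos(z) - 2*z*cos(2*z) + 5*z*cos(3*z) - z - sin(2*z)/2 + 4*sin(3*z)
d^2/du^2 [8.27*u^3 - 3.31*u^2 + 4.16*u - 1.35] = 49.62*u - 6.62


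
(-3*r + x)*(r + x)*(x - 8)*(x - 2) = -3*r^2*x^2 + 30*r^2*x - 48*r^2 - 2*r*x^3 + 20*r*x^2 - 32*r*x + x^4 - 10*x^3 + 16*x^2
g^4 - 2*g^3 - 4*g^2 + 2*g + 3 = (g - 3)*(g - 1)*(g + 1)^2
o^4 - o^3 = o^3*(o - 1)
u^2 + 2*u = u*(u + 2)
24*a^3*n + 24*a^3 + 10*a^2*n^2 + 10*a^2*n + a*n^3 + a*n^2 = (4*a + n)*(6*a + n)*(a*n + a)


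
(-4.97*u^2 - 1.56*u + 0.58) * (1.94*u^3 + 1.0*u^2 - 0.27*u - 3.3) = -9.6418*u^5 - 7.9964*u^4 + 0.9071*u^3 + 17.4022*u^2 + 4.9914*u - 1.914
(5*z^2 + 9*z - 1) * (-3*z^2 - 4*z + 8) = -15*z^4 - 47*z^3 + 7*z^2 + 76*z - 8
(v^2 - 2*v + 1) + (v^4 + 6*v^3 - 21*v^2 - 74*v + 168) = v^4 + 6*v^3 - 20*v^2 - 76*v + 169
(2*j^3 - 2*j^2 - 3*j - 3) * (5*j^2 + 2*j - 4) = 10*j^5 - 6*j^4 - 27*j^3 - 13*j^2 + 6*j + 12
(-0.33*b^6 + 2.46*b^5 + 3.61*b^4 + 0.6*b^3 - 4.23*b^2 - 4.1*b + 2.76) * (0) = 0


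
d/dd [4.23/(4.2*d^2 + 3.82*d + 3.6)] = (-35.532*d - 16.1586)/(4.2*d^2 + 3.82*d + 3.6)^2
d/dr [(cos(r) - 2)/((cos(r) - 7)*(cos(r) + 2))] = (cos(r)^2 - 4*cos(r) + 24)*sin(r)/((cos(r) - 7)^2*(cos(r) + 2)^2)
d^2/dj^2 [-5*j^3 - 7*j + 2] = -30*j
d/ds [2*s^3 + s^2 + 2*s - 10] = 6*s^2 + 2*s + 2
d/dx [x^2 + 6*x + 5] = 2*x + 6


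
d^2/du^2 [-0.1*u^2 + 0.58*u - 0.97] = -0.200000000000000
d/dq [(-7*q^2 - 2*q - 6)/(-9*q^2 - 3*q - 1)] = (3*q^2 - 94*q - 16)/(81*q^4 + 54*q^3 + 27*q^2 + 6*q + 1)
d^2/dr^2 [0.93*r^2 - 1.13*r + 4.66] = 1.86000000000000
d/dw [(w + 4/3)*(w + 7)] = 2*w + 25/3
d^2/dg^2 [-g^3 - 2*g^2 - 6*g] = -6*g - 4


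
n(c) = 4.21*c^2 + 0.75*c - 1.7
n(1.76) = 12.66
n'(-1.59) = -12.64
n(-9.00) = 332.56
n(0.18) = -1.43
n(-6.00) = 145.36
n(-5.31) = 113.02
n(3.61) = 55.87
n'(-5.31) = -43.96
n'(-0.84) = -6.32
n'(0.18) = 2.27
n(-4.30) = 72.92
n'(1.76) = 15.57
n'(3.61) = 31.15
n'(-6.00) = -49.77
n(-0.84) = 0.64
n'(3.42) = 29.55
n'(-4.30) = -35.46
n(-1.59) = 7.75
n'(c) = 8.42*c + 0.75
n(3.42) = 50.11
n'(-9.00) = -75.03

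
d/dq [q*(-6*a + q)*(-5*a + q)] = 30*a^2 - 22*a*q + 3*q^2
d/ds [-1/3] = 0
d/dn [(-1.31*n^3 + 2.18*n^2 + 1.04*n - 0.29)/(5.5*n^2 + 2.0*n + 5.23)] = (-7.205*n^4 - 5.24*n^3 - 21.9139*n^2 + 25.9928*n + 6.0192)/(30.25*n^4 + 22.0*n^3 + 61.53*n^2 + 20.92*n + 27.3529)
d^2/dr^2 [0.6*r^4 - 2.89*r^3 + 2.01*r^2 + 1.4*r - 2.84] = 7.2*r^2 - 17.34*r + 4.02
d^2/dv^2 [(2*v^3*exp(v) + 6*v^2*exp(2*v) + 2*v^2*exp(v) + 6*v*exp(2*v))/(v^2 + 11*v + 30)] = 2*(v^7 + 12*v^6*exp(v) + 25*v^6 + 276*v^5*exp(v) + 269*v^5 + 2556*v^4*exp(v) + 1587*v^4 + 12072*v^3*exp(v) + 5382*v^3 + 30060*v^2*exp(v) + 10080*v^2 + 35820*v*exp(v) + 9000*v + 14220*exp(v) + 1800)*exp(v)/(v^6 + 33*v^5 + 453*v^4 + 3311*v^3 + 13590*v^2 + 29700*v + 27000)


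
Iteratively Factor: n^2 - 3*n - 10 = (n + 2)*(n - 5)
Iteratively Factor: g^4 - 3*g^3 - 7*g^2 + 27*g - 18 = (g - 1)*(g^3 - 2*g^2 - 9*g + 18) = (g - 2)*(g - 1)*(g^2 - 9) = (g - 3)*(g - 2)*(g - 1)*(g + 3)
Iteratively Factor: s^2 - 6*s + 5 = (s - 1)*(s - 5)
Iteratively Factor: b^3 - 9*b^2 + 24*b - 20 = (b - 2)*(b^2 - 7*b + 10) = (b - 2)^2*(b - 5)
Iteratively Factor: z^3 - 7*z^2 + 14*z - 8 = (z - 1)*(z^2 - 6*z + 8) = (z - 4)*(z - 1)*(z - 2)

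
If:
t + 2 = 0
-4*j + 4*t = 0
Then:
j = -2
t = -2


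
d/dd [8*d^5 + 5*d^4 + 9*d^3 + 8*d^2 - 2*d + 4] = 40*d^4 + 20*d^3 + 27*d^2 + 16*d - 2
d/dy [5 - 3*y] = -3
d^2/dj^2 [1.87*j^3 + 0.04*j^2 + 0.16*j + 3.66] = 11.22*j + 0.08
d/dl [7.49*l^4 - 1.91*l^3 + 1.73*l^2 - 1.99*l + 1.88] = 29.96*l^3 - 5.73*l^2 + 3.46*l - 1.99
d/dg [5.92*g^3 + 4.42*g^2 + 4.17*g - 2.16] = 17.76*g^2 + 8.84*g + 4.17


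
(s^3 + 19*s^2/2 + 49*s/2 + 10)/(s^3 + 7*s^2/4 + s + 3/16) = 8*(s^2 + 9*s + 20)/(8*s^2 + 10*s + 3)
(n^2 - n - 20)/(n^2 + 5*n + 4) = (n - 5)/(n + 1)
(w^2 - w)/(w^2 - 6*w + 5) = w/(w - 5)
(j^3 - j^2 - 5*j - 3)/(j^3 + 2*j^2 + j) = (j - 3)/j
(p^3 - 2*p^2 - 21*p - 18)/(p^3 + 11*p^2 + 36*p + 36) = (p^2 - 5*p - 6)/(p^2 + 8*p + 12)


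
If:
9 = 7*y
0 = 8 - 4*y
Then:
No Solution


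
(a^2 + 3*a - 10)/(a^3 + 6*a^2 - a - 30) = 1/(a + 3)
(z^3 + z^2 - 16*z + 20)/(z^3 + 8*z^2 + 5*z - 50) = (z - 2)/(z + 5)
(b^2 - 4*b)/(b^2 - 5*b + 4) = b/(b - 1)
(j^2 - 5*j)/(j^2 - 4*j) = (j - 5)/(j - 4)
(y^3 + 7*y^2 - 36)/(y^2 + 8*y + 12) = (y^2 + y - 6)/(y + 2)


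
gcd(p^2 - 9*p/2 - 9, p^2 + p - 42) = p - 6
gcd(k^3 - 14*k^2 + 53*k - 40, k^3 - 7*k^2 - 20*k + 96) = k - 8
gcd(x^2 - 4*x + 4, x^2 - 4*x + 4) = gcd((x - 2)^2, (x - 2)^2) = x^2 - 4*x + 4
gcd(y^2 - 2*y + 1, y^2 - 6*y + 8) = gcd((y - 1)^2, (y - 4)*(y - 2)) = 1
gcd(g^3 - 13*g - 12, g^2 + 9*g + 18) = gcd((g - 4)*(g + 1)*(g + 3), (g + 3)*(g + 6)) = g + 3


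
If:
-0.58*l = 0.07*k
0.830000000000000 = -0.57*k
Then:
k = -1.46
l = 0.18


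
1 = 1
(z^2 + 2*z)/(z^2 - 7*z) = (z + 2)/(z - 7)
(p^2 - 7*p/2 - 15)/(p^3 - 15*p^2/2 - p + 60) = 1/(p - 4)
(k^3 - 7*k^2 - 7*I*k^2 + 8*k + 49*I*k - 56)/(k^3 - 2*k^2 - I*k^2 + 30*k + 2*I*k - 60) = (k^3 - 7*k^2*(1 + I) + k*(8 + 49*I) - 56)/(k^3 - k^2*(2 + I) + 2*k*(15 + I) - 60)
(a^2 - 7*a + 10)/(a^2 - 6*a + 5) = (a - 2)/(a - 1)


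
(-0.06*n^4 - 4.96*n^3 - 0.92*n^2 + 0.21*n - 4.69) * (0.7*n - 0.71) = -0.042*n^5 - 3.4294*n^4 + 2.8776*n^3 + 0.8002*n^2 - 3.4321*n + 3.3299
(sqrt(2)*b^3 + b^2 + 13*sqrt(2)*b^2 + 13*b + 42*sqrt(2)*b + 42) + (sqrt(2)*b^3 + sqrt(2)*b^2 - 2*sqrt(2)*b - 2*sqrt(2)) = 2*sqrt(2)*b^3 + b^2 + 14*sqrt(2)*b^2 + 13*b + 40*sqrt(2)*b - 2*sqrt(2) + 42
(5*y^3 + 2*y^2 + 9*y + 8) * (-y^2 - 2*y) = -5*y^5 - 12*y^4 - 13*y^3 - 26*y^2 - 16*y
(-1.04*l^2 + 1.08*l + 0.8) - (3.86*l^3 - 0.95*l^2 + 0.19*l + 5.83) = -3.86*l^3 - 0.0900000000000001*l^2 + 0.89*l - 5.03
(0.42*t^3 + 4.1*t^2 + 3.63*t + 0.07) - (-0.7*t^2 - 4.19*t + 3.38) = 0.42*t^3 + 4.8*t^2 + 7.82*t - 3.31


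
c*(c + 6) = c^2 + 6*c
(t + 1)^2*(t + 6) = t^3 + 8*t^2 + 13*t + 6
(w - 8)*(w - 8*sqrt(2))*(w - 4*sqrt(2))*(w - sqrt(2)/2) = w^4 - 25*sqrt(2)*w^3/2 - 8*w^3 + 76*w^2 + 100*sqrt(2)*w^2 - 608*w - 32*sqrt(2)*w + 256*sqrt(2)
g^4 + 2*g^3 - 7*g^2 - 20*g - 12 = (g - 3)*(g + 1)*(g + 2)^2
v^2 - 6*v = v*(v - 6)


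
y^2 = y^2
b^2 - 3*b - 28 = (b - 7)*(b + 4)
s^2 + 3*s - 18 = (s - 3)*(s + 6)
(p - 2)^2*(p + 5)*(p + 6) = p^4 + 7*p^3 - 10*p^2 - 76*p + 120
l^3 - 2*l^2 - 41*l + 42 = (l - 7)*(l - 1)*(l + 6)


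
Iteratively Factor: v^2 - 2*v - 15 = (v + 3)*(v - 5)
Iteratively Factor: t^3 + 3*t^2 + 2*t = (t + 1)*(t^2 + 2*t) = t*(t + 1)*(t + 2)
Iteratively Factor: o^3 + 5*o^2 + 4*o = (o + 1)*(o^2 + 4*o) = (o + 1)*(o + 4)*(o)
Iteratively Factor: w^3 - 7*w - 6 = (w + 1)*(w^2 - w - 6) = (w - 3)*(w + 1)*(w + 2)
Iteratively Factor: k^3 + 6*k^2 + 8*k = (k + 4)*(k^2 + 2*k) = (k + 2)*(k + 4)*(k)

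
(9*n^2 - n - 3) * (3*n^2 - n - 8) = 27*n^4 - 12*n^3 - 80*n^2 + 11*n + 24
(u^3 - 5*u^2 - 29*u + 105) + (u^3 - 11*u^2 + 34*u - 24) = 2*u^3 - 16*u^2 + 5*u + 81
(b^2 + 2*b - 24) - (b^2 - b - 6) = 3*b - 18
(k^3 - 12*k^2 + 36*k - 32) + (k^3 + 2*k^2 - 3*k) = 2*k^3 - 10*k^2 + 33*k - 32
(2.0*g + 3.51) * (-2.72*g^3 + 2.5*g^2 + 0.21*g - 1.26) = -5.44*g^4 - 4.5472*g^3 + 9.195*g^2 - 1.7829*g - 4.4226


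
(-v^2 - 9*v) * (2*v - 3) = -2*v^3 - 15*v^2 + 27*v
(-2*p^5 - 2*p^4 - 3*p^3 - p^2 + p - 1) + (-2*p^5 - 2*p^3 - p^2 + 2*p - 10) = -4*p^5 - 2*p^4 - 5*p^3 - 2*p^2 + 3*p - 11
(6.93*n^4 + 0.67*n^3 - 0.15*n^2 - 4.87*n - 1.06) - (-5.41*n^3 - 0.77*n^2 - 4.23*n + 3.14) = 6.93*n^4 + 6.08*n^3 + 0.62*n^2 - 0.64*n - 4.2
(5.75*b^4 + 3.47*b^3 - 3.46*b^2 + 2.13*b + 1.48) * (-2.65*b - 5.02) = -15.2375*b^5 - 38.0605*b^4 - 8.2504*b^3 + 11.7247*b^2 - 14.6146*b - 7.4296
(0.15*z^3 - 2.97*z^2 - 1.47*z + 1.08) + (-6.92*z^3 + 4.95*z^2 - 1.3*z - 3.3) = -6.77*z^3 + 1.98*z^2 - 2.77*z - 2.22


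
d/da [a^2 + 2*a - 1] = 2*a + 2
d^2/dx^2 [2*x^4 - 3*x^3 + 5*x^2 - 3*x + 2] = 24*x^2 - 18*x + 10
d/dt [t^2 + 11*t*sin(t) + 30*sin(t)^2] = 11*t*cos(t) + 2*t + 11*sin(t) + 30*sin(2*t)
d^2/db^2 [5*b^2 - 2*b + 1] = 10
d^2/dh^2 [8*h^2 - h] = 16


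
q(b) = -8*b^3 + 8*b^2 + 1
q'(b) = -24*b^2 + 16*b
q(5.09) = -846.71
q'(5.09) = -540.35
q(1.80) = -19.74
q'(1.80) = -48.96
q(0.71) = 2.17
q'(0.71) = -0.74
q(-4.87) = 1114.75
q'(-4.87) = -647.13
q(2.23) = -47.93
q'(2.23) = -83.67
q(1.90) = -24.99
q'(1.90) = -56.24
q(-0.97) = 15.83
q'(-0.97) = -38.10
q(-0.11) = 1.11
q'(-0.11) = -2.05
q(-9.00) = 6481.00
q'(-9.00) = -2088.00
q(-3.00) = 289.00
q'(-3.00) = -264.00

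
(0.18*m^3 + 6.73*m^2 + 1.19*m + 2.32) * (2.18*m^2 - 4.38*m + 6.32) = 0.3924*m^5 + 13.883*m^4 - 25.7456*m^3 + 42.379*m^2 - 2.6408*m + 14.6624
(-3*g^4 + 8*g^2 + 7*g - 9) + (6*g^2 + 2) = -3*g^4 + 14*g^2 + 7*g - 7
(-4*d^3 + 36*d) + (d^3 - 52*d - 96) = -3*d^3 - 16*d - 96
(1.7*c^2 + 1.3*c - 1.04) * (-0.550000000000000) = -0.935*c^2 - 0.715*c + 0.572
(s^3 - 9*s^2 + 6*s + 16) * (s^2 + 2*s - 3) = s^5 - 7*s^4 - 15*s^3 + 55*s^2 + 14*s - 48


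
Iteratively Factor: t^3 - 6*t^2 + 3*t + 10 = (t + 1)*(t^2 - 7*t + 10) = (t - 2)*(t + 1)*(t - 5)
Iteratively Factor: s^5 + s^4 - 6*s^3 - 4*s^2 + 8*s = (s)*(s^4 + s^3 - 6*s^2 - 4*s + 8) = s*(s + 2)*(s^3 - s^2 - 4*s + 4) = s*(s + 2)^2*(s^2 - 3*s + 2) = s*(s - 1)*(s + 2)^2*(s - 2)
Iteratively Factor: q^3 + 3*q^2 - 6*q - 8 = (q + 4)*(q^2 - q - 2) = (q + 1)*(q + 4)*(q - 2)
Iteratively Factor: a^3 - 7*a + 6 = (a - 2)*(a^2 + 2*a - 3) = (a - 2)*(a - 1)*(a + 3)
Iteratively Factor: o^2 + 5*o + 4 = (o + 1)*(o + 4)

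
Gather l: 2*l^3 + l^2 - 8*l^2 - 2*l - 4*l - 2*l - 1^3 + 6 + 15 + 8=2*l^3 - 7*l^2 - 8*l + 28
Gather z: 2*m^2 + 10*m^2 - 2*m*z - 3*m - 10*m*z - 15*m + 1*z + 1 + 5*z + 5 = 12*m^2 - 18*m + z*(6 - 12*m) + 6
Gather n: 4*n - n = 3*n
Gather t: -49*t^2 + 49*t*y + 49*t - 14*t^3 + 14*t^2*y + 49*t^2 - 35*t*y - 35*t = -14*t^3 + 14*t^2*y + t*(14*y + 14)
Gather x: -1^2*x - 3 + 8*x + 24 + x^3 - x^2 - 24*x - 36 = x^3 - x^2 - 17*x - 15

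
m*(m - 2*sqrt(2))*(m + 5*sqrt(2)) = m^3 + 3*sqrt(2)*m^2 - 20*m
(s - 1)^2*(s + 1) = s^3 - s^2 - s + 1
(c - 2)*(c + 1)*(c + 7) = c^3 + 6*c^2 - 9*c - 14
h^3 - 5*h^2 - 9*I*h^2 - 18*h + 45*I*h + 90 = (h - 5)*(h - 6*I)*(h - 3*I)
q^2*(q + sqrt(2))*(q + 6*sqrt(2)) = q^4 + 7*sqrt(2)*q^3 + 12*q^2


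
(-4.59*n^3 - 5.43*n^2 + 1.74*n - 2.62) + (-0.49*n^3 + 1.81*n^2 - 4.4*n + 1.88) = -5.08*n^3 - 3.62*n^2 - 2.66*n - 0.74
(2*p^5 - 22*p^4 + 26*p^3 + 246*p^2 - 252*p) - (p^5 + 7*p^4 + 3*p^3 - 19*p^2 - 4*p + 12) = p^5 - 29*p^4 + 23*p^3 + 265*p^2 - 248*p - 12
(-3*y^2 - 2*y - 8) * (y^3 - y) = -3*y^5 - 2*y^4 - 5*y^3 + 2*y^2 + 8*y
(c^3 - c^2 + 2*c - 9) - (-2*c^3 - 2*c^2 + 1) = 3*c^3 + c^2 + 2*c - 10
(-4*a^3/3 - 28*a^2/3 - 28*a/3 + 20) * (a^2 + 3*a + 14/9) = -4*a^5/3 - 40*a^4/3 - 1064*a^3/27 - 608*a^2/27 + 1228*a/27 + 280/9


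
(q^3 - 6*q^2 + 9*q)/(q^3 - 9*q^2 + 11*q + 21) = q*(q - 3)/(q^2 - 6*q - 7)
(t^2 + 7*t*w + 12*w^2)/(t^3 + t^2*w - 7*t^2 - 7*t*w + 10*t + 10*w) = (t^2 + 7*t*w + 12*w^2)/(t^3 + t^2*w - 7*t^2 - 7*t*w + 10*t + 10*w)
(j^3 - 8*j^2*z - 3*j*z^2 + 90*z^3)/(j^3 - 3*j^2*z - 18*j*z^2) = (j - 5*z)/j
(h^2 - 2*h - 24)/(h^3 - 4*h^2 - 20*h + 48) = 1/(h - 2)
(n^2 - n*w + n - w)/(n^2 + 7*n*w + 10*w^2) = (n^2 - n*w + n - w)/(n^2 + 7*n*w + 10*w^2)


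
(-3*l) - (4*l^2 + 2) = -4*l^2 - 3*l - 2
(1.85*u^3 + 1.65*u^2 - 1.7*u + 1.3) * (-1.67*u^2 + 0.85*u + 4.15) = -3.0895*u^5 - 1.183*u^4 + 11.919*u^3 + 3.2315*u^2 - 5.95*u + 5.395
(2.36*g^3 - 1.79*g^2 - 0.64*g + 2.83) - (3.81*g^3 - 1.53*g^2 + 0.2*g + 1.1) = -1.45*g^3 - 0.26*g^2 - 0.84*g + 1.73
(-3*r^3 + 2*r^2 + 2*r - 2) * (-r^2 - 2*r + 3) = 3*r^5 + 4*r^4 - 15*r^3 + 4*r^2 + 10*r - 6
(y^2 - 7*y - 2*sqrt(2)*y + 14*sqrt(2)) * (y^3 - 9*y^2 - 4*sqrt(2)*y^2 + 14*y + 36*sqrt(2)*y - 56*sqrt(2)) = y^5 - 16*y^4 - 6*sqrt(2)*y^4 + 93*y^3 + 96*sqrt(2)*y^3 - 462*sqrt(2)*y^2 - 354*y^2 + 588*sqrt(2)*y + 1232*y - 1568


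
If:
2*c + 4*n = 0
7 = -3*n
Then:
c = 14/3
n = -7/3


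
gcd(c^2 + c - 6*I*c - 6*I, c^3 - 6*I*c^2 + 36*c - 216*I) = c - 6*I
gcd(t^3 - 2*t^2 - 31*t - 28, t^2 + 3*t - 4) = t + 4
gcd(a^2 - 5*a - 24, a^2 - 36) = 1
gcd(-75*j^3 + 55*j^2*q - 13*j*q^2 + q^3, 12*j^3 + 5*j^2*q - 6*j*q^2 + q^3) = -3*j + q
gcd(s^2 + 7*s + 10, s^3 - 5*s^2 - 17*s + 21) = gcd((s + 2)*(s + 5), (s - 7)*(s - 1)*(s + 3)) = 1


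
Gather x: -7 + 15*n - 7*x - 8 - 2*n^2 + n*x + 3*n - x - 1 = -2*n^2 + 18*n + x*(n - 8) - 16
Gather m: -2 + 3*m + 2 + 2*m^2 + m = 2*m^2 + 4*m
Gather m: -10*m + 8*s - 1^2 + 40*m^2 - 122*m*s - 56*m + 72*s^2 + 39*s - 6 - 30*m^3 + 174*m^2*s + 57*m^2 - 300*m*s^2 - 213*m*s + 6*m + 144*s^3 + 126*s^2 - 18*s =-30*m^3 + m^2*(174*s + 97) + m*(-300*s^2 - 335*s - 60) + 144*s^3 + 198*s^2 + 29*s - 7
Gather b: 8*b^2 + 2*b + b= 8*b^2 + 3*b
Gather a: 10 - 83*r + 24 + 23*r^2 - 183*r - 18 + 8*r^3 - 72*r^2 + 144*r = 8*r^3 - 49*r^2 - 122*r + 16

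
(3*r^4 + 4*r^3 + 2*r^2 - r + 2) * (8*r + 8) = 24*r^5 + 56*r^4 + 48*r^3 + 8*r^2 + 8*r + 16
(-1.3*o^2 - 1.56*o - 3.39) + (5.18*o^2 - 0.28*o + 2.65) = 3.88*o^2 - 1.84*o - 0.74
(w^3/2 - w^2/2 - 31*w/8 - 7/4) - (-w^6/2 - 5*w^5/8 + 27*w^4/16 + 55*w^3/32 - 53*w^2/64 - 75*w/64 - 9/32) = w^6/2 + 5*w^5/8 - 27*w^4/16 - 39*w^3/32 + 21*w^2/64 - 173*w/64 - 47/32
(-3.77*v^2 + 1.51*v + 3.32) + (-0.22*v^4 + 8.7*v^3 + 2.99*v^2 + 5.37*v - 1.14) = -0.22*v^4 + 8.7*v^3 - 0.78*v^2 + 6.88*v + 2.18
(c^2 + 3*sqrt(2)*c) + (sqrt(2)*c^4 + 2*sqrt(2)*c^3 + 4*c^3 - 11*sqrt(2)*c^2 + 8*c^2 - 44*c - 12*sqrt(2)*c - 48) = sqrt(2)*c^4 + 2*sqrt(2)*c^3 + 4*c^3 - 11*sqrt(2)*c^2 + 9*c^2 - 44*c - 9*sqrt(2)*c - 48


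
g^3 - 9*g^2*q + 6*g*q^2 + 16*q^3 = (g - 8*q)*(g - 2*q)*(g + q)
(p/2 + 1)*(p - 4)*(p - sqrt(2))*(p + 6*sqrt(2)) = p^4/2 - p^3 + 5*sqrt(2)*p^3/2 - 10*p^2 - 5*sqrt(2)*p^2 - 20*sqrt(2)*p + 12*p + 48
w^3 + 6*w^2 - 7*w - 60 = (w - 3)*(w + 4)*(w + 5)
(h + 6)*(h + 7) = h^2 + 13*h + 42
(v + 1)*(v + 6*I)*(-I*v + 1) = -I*v^3 + 7*v^2 - I*v^2 + 7*v + 6*I*v + 6*I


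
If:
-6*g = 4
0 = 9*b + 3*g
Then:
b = 2/9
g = -2/3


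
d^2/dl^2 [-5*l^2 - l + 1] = -10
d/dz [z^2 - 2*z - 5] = 2*z - 2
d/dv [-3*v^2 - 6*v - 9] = -6*v - 6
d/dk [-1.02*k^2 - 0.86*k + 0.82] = -2.04*k - 0.86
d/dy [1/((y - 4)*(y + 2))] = 2*(1 - y)/(y^4 - 4*y^3 - 12*y^2 + 32*y + 64)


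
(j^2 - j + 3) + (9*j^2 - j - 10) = 10*j^2 - 2*j - 7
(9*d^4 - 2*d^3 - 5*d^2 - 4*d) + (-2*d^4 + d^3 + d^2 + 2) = 7*d^4 - d^3 - 4*d^2 - 4*d + 2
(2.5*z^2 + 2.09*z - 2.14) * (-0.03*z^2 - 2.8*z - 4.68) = -0.075*z^4 - 7.0627*z^3 - 17.4878*z^2 - 3.7892*z + 10.0152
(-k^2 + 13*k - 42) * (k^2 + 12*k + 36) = -k^4 + k^3 + 78*k^2 - 36*k - 1512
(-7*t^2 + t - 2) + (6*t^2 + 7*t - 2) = -t^2 + 8*t - 4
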